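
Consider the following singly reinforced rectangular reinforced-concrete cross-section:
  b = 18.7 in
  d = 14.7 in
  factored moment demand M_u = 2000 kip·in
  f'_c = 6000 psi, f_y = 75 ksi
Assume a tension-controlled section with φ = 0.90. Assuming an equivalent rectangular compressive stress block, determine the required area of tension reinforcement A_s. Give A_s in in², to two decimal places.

A_s ≈ 2.14 in²

M_n = M_u/φ = 2000/0.90 = 2222.22 kip·in.
From M_n = 0.85 f'_c a b (d − a/2):
a = d − √(d² − 2M_n/(0.85 f'_c b)) = 14.7 − √(14.7² − 2 × 2222.22/(0.85 × 6 × 18.7)) = 1.681 in.
A_s = 0.85 f'_c a b / f_y = 0.85 × 6 × 1.681 × 18.7 / 75 = 2.138 in².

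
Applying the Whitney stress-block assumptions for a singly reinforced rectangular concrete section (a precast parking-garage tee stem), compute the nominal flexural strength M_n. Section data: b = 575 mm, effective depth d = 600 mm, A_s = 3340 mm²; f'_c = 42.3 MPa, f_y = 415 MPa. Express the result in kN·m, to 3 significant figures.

M_n ≈ 785 kN·m

T = A_s f_y = 3340 × 415 = 1386100 N = 1386.1 kN.
From C = T: a = T/(0.85 f'_c b) = 1386100/(0.85 × 42.3 × 575) = 67.05 mm.
M_n = T(d − a/2) = 1386.1 kN × (600 − 33.525) mm = 785.19 kN·m.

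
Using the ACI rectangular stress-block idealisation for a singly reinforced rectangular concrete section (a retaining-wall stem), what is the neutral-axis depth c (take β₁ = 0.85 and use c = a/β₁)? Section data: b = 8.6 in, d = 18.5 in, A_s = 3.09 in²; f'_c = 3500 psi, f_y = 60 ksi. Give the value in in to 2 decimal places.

T = A_s f_y = 3.09 × 60 = 185.4 kips.
a = T/(0.85 f'_c b) = 185.4/(0.85 × 3.5 × 8.6) = 7.2464 in.
With β₁ = 0.85, c = a/β₁ = 7.2464/0.85 = 8.53 in.

c ≈ 8.53 in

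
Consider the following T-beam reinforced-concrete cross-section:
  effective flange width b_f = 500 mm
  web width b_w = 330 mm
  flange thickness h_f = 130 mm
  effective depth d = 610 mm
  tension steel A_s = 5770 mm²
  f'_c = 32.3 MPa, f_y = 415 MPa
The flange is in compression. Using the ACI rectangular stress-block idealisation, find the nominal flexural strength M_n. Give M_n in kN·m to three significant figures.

M_n ≈ 1240 kN·m

Tension: T = A_s f_y = 5770 × 415 = 2394550 N.
Try a within the flange: a = T/(0.85 f'_c b_f) = 2394550/(0.85 × 32.3 × 500) = 174.43 mm.
a = 174.43 > h_f = 130 mm: the block extends into the web. Split into flange-overhang and web parts.
C_f = 0.85 f'_c (b_f − b_w) h_f = 0.85 × 32.3 × (500 − 330) × 130 = 606756 N.
Remaining web compression depth: a_w = (T − C_f)/(0.85 f'_c b_w) = (2394550 − 606756)/(0.85 × 32.3 × 330) = 197.32 mm.
M_n = C_f(d − h_f/2) + (T − C_f)(d − a_w/2) = 606756 × (610 − 65) + 1787794 × (610 − 98.66) = 330.68 + 914.17 = 1244.85 × 10⁶ N·mm.
M_n = 1244.85 kN·m.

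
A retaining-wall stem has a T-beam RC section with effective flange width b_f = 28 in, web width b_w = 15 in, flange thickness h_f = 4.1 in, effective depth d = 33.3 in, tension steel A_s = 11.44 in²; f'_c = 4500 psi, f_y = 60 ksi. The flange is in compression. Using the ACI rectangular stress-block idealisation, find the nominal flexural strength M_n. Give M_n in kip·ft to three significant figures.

Tension: T = A_s f_y = 11.44 × 60 = 686.4 kips.
Try a within the flange: a = T/(0.85 f'_c b_f) = 686.4/(0.85 × 4.5 × 28) = 6.409 in.
a = 6.409 > h_f = 4.1 in: the block extends into the web. Split into flange-overhang and web parts.
C_f = 0.85 f'_c (b_f − b_w) h_f = 0.85 × 4.5 × (28 − 15) × 4.1 = 203.9 kips.
Remaining web compression depth: a_w = (T − C_f)/(0.85 f'_c b_w) = (686.4 − 203.9)/(0.85 × 4.5 × 15) = 8.410 in.
M_n = C_f(d − h_f/2) + (T − C_f)(d − a_w/2) = 203.9 × (33.3 − 2.05) + 482.5 × (33.3 − 4.205) = 6371.9 + 14038.3 = 20410.2 kip·in.
M_n = 20410.2/12 = 1700.85 kip·ft.

M_n ≈ 1700 kip·ft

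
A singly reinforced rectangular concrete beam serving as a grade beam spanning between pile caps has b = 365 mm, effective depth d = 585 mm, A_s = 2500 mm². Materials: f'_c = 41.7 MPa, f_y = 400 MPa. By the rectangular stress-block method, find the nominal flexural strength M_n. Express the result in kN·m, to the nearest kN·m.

M_n ≈ 546 kN·m

T = A_s f_y = 2500 × 400 = 1000000 N = 1000 kN.
From C = T: a = T/(0.85 f'_c b) = 1000000/(0.85 × 41.7 × 365) = 77.30 mm.
M_n = T(d − a/2) = 1000 kN × (585 − 38.65) mm = 546.35 kN·m.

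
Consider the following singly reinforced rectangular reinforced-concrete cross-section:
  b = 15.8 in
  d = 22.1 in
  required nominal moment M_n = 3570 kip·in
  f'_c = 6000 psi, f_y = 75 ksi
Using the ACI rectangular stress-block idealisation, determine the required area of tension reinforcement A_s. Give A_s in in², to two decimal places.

A_s ≈ 2.26 in²

From M_n = 0.85 f'_c a b (d − a/2):
a = d − √(d² − 2M_n/(0.85 f'_c b)) = 22.1 − √(22.1² − 2 × 3570/(0.85 × 6 × 15.8)) = 2.105 in.
A_s = 0.85 f'_c a b / f_y = 0.85 × 6 × 2.105 × 15.8 / 75 = 2.262 in².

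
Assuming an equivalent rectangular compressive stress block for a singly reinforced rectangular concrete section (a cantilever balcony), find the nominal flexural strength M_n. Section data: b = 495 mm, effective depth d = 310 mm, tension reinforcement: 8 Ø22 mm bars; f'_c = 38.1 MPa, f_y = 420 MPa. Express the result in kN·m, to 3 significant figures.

M_n ≈ 345 kN·m

A_s = 8 × 380 = 3040 mm².
T = A_s f_y = 3040 × 420 = 1276800 N = 1276.8 kN.
From C = T: a = T/(0.85 f'_c b) = 1276800/(0.85 × 38.1 × 495) = 79.65 mm.
M_n = T(d − a/2) = 1276.8 kN × (310 − 39.825) mm = 344.96 kN·m.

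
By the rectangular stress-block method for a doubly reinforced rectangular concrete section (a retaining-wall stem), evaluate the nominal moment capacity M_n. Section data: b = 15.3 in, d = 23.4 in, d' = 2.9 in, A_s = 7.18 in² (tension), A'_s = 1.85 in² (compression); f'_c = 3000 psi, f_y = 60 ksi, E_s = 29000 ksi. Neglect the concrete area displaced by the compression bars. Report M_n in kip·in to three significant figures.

M_n ≈ 8450 kip·in

Assume both steels yield.
a = (A_s − A'_s) f_y/(0.85 f'_c b) = (7.18 − 1.85) × 60/(0.85 × 3 × 15.3) = 8.197 in.
c = a/β₁ = 8.197/0.85 = 9.644 in; ε'_s = 0.003(c − d')/c = 0.0021 ≥ ε_y = 0.0021, so the compression steel yields.
M_n = (A_s − A'_s) f_y (d − a/2) + A'_s f_y (d − d') = 319.8 × (23.4 − 4.0985) + 111 × (23.4 − 2.9) = 6172.6 + 2275.5 = 8448.1 kip·in.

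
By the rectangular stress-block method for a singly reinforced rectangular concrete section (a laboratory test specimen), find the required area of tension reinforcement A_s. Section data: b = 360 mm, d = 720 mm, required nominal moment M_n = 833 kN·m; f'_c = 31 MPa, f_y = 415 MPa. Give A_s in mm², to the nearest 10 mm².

With M_n = 0.85 f'_c a b (d − a/2), solve the quadratic for a:
a = d − √(d² − 2M_n/(0.85 f'_c b)) = 720 − √(720² − 2 × 833×10⁶/(0.85 × 31 × 360)) = 134.53 mm.
A_s = 0.85 f'_c a b / f_y = 0.85 × 31 × 134.53 × 360 / 415 = 3075.1 mm².

A_s ≈ 3080 mm²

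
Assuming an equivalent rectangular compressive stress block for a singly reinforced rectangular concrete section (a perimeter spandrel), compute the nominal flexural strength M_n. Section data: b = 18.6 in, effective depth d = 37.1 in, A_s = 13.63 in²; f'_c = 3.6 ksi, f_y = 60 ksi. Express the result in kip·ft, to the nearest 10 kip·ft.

T = A_s f_y = 13.63 × 60 = 817.8 kips.
a = T/(0.85 f'_c b) = 817.8/(0.85 × 3.6 × 18.6) = 14.369 in.
M_n = T(d − a/2) = 817.8 × (37.1 − 7.1845) = 24464.9 kip·in = 24464.9/12 = 2038.74 kip·ft.

M_n ≈ 2040 kip·ft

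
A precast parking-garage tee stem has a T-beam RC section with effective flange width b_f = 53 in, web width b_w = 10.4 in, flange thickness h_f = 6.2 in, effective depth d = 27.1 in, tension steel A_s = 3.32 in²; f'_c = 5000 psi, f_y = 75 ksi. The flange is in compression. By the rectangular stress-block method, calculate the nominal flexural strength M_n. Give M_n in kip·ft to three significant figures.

Tension: T = A_s f_y = 3.32 × 75 = 249 kips.
Try a within the flange: a = T/(0.85 f'_c b_f) = 249/(0.85 × 5 × 53) = 1.105 in.
Since a = 1.105 ≤ h_f = 6.2 in, the stress block lies entirely in the flange; analyse as a rectangular beam of width b_f.
M_n = T(d − a/2) = 249 × (27.1 − 0.5525) = 6610.3 kip·in.
M_n = 6610.3/12 = 550.86 kip·ft.

M_n ≈ 551 kip·ft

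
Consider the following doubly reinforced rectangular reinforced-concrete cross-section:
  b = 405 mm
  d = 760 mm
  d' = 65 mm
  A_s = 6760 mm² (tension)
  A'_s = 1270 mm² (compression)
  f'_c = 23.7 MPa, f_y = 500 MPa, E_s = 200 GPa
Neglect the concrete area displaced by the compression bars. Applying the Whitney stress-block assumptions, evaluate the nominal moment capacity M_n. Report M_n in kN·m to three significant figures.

Assume both tension and compression steel yield.
Net tension couple steel: A_s − A'_s = 5490 mm².
a = (A_s − A'_s) f_y / (0.85 f'_c b) = 2745000/(0.85 × 23.7 × 405) = 336.45 mm.
c = a/β₁ = 336.45/0.85 = 395.82 mm; ε'_s = 0.003(c − d')/c = 0.0025 ≥ f_y/E_s = 0.0025, so compression steel does yield.
M_n = (A_s − A'_s) f_y (d − a/2) + A'_s f_y (d − d') = [2745000 × (760 − 168.225) + 635000 × (760 − 65)] × 10⁻⁶ = 1624.42 + 441.33 = 2065.75 kN·m.

M_n ≈ 2070 kN·m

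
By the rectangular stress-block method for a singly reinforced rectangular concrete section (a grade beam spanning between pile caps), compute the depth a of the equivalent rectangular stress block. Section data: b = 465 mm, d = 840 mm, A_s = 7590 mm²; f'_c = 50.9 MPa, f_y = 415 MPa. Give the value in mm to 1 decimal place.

a ≈ 156.6 mm

T = A_s f_y = 7590 × 415 = 3149850 N = 3149.85 kN.
Setting C = 0.85 f'_c a b equal to T: a = 3149850/(0.85 × 50.9 × 465) = 156.6 mm.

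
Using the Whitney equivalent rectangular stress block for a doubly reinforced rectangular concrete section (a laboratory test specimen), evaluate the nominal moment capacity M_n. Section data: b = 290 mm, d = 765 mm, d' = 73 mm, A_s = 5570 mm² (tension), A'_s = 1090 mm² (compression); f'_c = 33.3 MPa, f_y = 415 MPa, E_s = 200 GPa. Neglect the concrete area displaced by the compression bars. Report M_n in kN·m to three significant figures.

M_n ≈ 1520 kN·m

Assume both tension and compression steel yield.
Net tension couple steel: A_s − A'_s = 4480 mm².
a = (A_s − A'_s) f_y / (0.85 f'_c b) = 1859200/(0.85 × 33.3 × 290) = 226.50 mm.
c = a/β₁ = 226.50/0.812 = 278.94 mm; ε'_s = 0.003(c − d')/c = 0.0022 ≥ f_y/E_s = 0.0021, so compression steel does yield.
M_n = (A_s − A'_s) f_y (d − a/2) + A'_s f_y (d − d') = [1859200 × (765 − 113.25) + 452350 × (765 − 73)] × 10⁻⁶ = 1211.73 + 313.03 = 1524.76 kN·m.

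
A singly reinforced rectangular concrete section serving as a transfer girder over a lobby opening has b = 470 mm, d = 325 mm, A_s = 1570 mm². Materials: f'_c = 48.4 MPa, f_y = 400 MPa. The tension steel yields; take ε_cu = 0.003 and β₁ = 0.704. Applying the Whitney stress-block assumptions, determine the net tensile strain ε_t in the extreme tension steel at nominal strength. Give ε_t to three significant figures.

ε_t ≈ 0.0181

a = A_s f_y/(0.85 f'_c b) = 32.48 mm.
β₁ = 0.704, so c = a/β₁ = 32.48/0.704 = 46.14 mm.
From the linear strain diagram with ε_cu = 0.003: ε_t = 0.003 (d − c)/c = 0.003 × (325 − 46.14)/46.14 = 0.0181.
Since ε_t ≥ 0.005, the section is tension-controlled.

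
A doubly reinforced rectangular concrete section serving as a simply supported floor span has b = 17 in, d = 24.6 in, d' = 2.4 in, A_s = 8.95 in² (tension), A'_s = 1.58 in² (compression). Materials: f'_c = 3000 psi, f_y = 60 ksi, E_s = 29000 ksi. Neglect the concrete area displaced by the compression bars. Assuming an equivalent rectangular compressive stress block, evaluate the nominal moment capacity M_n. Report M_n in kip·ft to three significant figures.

Assume both steels yield.
a = (A_s − A'_s) f_y/(0.85 f'_c b) = (8.95 − 1.58) × 60/(0.85 × 3 × 17) = 10.201 in.
c = a/β₁ = 10.201/0.85 = 12.001 in; ε'_s = 0.003(c − d')/c = 0.0024 ≥ ε_y = 0.0021, so the compression steel yields.
M_n = (A_s − A'_s) f_y (d − a/2) + A'_s f_y (d − d') = 442.2 × (24.6 − 5.1005) + 94.8 × (24.6 − 2.4) = 8622.7 + 2104.6 = 10727.3 kip·in = 10727.3/12 = 893.94 kip·ft.

M_n ≈ 894 kip·ft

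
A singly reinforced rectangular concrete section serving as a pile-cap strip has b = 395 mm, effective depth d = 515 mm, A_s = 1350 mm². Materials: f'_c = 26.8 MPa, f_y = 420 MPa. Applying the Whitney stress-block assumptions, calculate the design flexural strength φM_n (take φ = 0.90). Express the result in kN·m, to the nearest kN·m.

φM_n ≈ 247 kN·m

T = A_s f_y = 1350 × 420 = 567000 N = 567 kN.
From C = T: a = T/(0.85 f'_c b) = 567000/(0.85 × 26.8 × 395) = 63.01 mm.
M_n = T(d − a/2) = 567 kN × (515 − 31.505) mm = 274.14 kN·m.
φM_n = 0.90 × 274.14 = 246.73 kN·m.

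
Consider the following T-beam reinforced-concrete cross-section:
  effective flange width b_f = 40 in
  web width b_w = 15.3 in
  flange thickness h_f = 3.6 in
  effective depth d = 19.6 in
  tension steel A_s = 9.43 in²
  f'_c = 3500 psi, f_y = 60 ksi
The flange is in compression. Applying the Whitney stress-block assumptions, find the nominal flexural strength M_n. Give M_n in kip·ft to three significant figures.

M_n ≈ 801 kip·ft

Tension: T = A_s f_y = 9.43 × 60 = 565.8 kips.
Try a within the flange: a = T/(0.85 f'_c b_f) = 565.8/(0.85 × 3.5 × 40) = 4.755 in.
a = 4.755 > h_f = 3.6 in: the block extends into the web. Split into flange-overhang and web parts.
C_f = 0.85 f'_c (b_f − b_w) h_f = 0.85 × 3.5 × (40 − 15.3) × 3.6 = 264.5 kips.
Remaining web compression depth: a_w = (T − C_f)/(0.85 f'_c b_w) = (565.8 − 264.5)/(0.85 × 3.5 × 15.3) = 6.619 in.
M_n = C_f(d − h_f/2) + (T − C_f)(d − a_w/2) = 264.5 × (19.6 − 1.8) + 301.3 × (19.6 − 3.3095) = 4708.1 + 4908.3 = 9616.4 kip·in.
M_n = 9616.4/12 = 801.37 kip·ft.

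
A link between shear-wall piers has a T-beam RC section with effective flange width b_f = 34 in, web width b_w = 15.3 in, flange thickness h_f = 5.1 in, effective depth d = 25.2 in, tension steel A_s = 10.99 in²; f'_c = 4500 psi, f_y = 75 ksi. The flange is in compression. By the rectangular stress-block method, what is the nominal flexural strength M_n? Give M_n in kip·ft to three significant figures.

M_n ≈ 1500 kip·ft

Tension: T = A_s f_y = 10.99 × 75 = 824.25 kips.
Try a within the flange: a = T/(0.85 f'_c b_f) = 824.25/(0.85 × 4.5 × 34) = 6.338 in.
a = 6.338 > h_f = 5.1 in: the block extends into the web. Split into flange-overhang and web parts.
C_f = 0.85 f'_c (b_f − b_w) h_f = 0.85 × 4.5 × (34 − 15.3) × 5.1 = 364.8 kips.
Remaining web compression depth: a_w = (T − C_f)/(0.85 f'_c b_w) = (824.25 − 364.8)/(0.85 × 4.5 × 15.3) = 7.851 in.
M_n = C_f(d − h_f/2) + (T − C_f)(d − a_w/2) = 364.8 × (25.2 − 2.55) + 459.45 × (25.2 − 3.9255) = 8262.7 + 9774.6 = 18037.3 kip·in.
M_n = 18037.3/12 = 1503.11 kip·ft.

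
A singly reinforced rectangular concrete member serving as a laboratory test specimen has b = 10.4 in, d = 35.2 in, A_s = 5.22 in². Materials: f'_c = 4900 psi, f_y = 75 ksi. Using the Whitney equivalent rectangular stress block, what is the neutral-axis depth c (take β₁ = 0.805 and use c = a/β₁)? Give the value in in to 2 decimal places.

T = A_s f_y = 5.22 × 75 = 391.5 kips.
a = T/(0.85 f'_c b) = 391.5/(0.85 × 4.9 × 10.4) = 9.0382 in.
With β₁ = 0.805, c = a/β₁ = 9.0382/0.805 = 11.23 in.

c ≈ 11.23 in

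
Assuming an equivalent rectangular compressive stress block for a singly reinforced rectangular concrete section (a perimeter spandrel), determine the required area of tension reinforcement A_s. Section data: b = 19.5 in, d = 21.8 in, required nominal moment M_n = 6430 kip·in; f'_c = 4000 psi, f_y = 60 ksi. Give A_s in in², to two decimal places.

From M_n = 0.85 f'_c a b (d − a/2):
a = d − √(d² − 2M_n/(0.85 f'_c b)) = 21.8 − √(21.8² − 2 × 6430/(0.85 × 4 × 19.5)) = 5.029 in.
A_s = 0.85 f'_c a b / f_y = 0.85 × 4 × 5.029 × 19.5 / 60 = 5.557 in².

A_s ≈ 5.56 in²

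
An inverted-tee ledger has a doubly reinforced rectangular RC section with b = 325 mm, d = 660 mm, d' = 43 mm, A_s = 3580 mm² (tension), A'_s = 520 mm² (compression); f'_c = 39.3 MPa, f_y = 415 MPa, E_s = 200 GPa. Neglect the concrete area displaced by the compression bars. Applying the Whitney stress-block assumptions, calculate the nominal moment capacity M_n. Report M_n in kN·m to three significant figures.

M_n ≈ 897 kN·m

Assume both tension and compression steel yield.
Net tension couple steel: A_s − A'_s = 3060 mm².
a = (A_s − A'_s) f_y / (0.85 f'_c b) = 1269900/(0.85 × 39.3 × 325) = 116.97 mm.
c = a/β₁ = 116.97/0.769 = 152.11 mm; ε'_s = 0.003(c − d')/c = 0.0022 ≥ f_y/E_s = 0.0021, so compression steel does yield.
M_n = (A_s − A'_s) f_y (d − a/2) + A'_s f_y (d − d') = [1269900 × (660 − 58.485) + 215800 × (660 − 43)] × 10⁻⁶ = 763.86 + 133.15 = 897.01 kN·m.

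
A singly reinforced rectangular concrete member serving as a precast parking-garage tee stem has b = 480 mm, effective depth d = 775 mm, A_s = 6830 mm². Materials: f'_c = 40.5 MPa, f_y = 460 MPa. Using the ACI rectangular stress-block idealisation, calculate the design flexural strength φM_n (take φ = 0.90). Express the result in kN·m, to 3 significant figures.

φM_n ≈ 1920 kN·m

T = A_s f_y = 6830 × 460 = 3141800 N = 3141.8 kN.
From C = T: a = T/(0.85 f'_c b) = 3141800/(0.85 × 40.5 × 480) = 190.14 mm.
M_n = T(d − a/2) = 3141.8 kN × (775 − 95.07) mm = 2136.20 kN·m.
φM_n = 0.90 × 2136.20 = 1922.58 kN·m.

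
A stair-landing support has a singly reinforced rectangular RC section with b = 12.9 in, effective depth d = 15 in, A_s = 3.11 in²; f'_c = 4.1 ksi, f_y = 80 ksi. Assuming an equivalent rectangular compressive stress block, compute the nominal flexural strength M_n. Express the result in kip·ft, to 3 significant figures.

M_n ≈ 254 kip·ft

T = A_s f_y = 3.11 × 80 = 248.8 kips.
a = T/(0.85 f'_c b) = 248.8/(0.85 × 4.1 × 12.9) = 5.534 in.
M_n = T(d − a/2) = 248.8 × (15 − 2.767) = 3043.6 kip·in = 3043.6/12 = 253.63 kip·ft.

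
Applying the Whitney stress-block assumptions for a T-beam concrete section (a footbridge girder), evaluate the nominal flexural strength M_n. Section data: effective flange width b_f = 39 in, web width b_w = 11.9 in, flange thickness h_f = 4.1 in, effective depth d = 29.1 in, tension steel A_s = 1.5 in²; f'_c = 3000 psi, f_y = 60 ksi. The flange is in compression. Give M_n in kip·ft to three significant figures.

Tension: T = A_s f_y = 1.5 × 60 = 90 kips.
Try a within the flange: a = T/(0.85 f'_c b_f) = 90/(0.85 × 3 × 39) = 0.905 in.
Since a = 0.905 ≤ h_f = 4.1 in, the stress block lies entirely in the flange; analyse as a rectangular beam of width b_f.
M_n = T(d − a/2) = 90 × (29.1 − 0.4525) = 2578.3 kip·in.
M_n = 2578.3/12 = 214.86 kip·ft.

M_n ≈ 215 kip·ft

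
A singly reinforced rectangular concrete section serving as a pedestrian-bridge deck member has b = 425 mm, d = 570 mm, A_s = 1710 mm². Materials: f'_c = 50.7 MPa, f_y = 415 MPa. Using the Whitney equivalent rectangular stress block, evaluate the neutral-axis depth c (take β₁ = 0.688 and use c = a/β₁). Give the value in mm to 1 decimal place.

T = A_s f_y = 1710 × 415 = 709650 N = 709.65 kN.
Setting C = 0.85 f'_c a b equal to T: a = 709650/(0.85 × 50.7 × 425) = 38.746 mm.
With β₁ = 0.688, c = a/β₁ = 38.746/0.688 = 56.3 mm.

c ≈ 56.3 mm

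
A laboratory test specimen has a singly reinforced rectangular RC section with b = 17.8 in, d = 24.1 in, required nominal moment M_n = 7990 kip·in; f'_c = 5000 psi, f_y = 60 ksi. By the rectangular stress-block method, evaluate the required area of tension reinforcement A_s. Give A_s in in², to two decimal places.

A_s ≈ 6.15 in²

From M_n = 0.85 f'_c a b (d − a/2):
a = d − √(d² − 2M_n/(0.85 f'_c b)) = 24.1 − √(24.1² − 2 × 7990/(0.85 × 5 × 17.8)) = 4.876 in.
A_s = 0.85 f'_c a b / f_y = 0.85 × 5 × 4.876 × 17.8 / 60 = 6.148 in².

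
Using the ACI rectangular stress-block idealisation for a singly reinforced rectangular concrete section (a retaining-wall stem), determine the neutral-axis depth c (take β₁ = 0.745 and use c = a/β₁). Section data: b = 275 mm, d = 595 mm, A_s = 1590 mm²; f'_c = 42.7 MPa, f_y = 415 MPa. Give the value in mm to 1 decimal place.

c ≈ 88.7 mm

T = A_s f_y = 1590 × 415 = 659850 N = 659.85 kN.
Setting C = 0.85 f'_c a b equal to T: a = 659850/(0.85 × 42.7 × 275) = 66.110 mm.
With β₁ = 0.745, c = a/β₁ = 66.110/0.745 = 88.7 mm.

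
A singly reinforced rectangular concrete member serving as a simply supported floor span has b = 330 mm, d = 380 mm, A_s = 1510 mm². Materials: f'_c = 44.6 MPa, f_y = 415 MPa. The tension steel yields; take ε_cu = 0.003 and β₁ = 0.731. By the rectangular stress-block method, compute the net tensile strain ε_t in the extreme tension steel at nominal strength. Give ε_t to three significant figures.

a = A_s f_y/(0.85 f'_c b) = 50.09 mm.
β₁ = 0.731, so c = a/β₁ = 50.09/0.731 = 68.52 mm.
From the linear strain diagram with ε_cu = 0.003: ε_t = 0.003 (d − c)/c = 0.003 × (380 − 68.52)/68.52 = 0.0136.
Since ε_t ≥ 0.005, the section is tension-controlled.

ε_t ≈ 0.0136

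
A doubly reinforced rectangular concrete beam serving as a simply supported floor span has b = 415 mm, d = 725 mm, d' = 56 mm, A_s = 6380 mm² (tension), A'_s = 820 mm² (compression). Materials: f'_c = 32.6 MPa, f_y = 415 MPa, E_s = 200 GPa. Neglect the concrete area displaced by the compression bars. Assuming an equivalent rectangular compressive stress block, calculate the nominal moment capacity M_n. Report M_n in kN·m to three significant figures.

Assume both tension and compression steel yield.
Net tension couple steel: A_s − A'_s = 5560 mm².
a = (A_s − A'_s) f_y / (0.85 f'_c b) = 2307400/(0.85 × 32.6 × 415) = 200.65 mm.
c = a/β₁ = 200.65/0.817 = 245.59 mm; ε'_s = 0.003(c − d')/c = 0.0023 ≥ f_y/E_s = 0.0021, so compression steel does yield.
M_n = (A_s − A'_s) f_y (d − a/2) + A'_s f_y (d − d') = [2307400 × (725 − 100.325) + 340300 × (725 − 56)] × 10⁻⁶ = 1441.38 + 227.66 = 1669.04 kN·m.

M_n ≈ 1670 kN·m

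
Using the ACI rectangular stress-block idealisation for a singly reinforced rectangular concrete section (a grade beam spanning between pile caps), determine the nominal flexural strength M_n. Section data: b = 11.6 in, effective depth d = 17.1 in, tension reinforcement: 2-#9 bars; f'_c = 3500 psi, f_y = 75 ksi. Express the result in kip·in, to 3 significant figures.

A_s = 2 × 1 = 2 in².
T = A_s f_y = 2 × 75 = 150 kips.
a = T/(0.85 f'_c b) = 150/(0.85 × 3.5 × 11.6) = 4.347 in.
M_n = T(d − a/2) = 150 × (17.1 − 2.1735) = 2239.0 kip·in.

M_n ≈ 2240 kip·in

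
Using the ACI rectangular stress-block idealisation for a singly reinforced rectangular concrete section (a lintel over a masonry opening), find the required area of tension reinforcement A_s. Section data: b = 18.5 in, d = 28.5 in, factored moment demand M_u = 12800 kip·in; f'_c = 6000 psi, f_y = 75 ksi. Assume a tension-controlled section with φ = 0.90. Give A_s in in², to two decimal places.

A_s ≈ 7.42 in²

M_n = M_u/φ = 12800/0.90 = 14222.2 kip·in.
From M_n = 0.85 f'_c a b (d − a/2):
a = d − √(d² − 2M_n/(0.85 f'_c b)) = 28.5 − √(28.5² − 2 × 14222.2/(0.85 × 6 × 18.5)) = 5.900 in.
A_s = 0.85 f'_c a b / f_y = 0.85 × 6 × 5.900 × 18.5 / 75 = 7.422 in².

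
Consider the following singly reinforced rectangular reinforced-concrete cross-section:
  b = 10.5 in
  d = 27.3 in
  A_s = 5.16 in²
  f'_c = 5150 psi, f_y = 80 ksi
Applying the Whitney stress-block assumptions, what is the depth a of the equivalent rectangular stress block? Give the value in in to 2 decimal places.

T = A_s f_y = 5.16 × 80 = 412.8 kips.
a = T/(0.85 f'_c b) = 412.8/(0.85 × 5.15 × 10.5) = 8.98 in.

a ≈ 8.98 in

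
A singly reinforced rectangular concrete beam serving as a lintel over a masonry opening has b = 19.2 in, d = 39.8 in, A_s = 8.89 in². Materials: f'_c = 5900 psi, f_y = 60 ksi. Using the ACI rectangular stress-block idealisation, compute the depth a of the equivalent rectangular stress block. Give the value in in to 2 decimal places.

T = A_s f_y = 8.89 × 60 = 533.4 kips.
a = T/(0.85 f'_c b) = 533.4/(0.85 × 5.9 × 19.2) = 5.54 in.

a ≈ 5.54 in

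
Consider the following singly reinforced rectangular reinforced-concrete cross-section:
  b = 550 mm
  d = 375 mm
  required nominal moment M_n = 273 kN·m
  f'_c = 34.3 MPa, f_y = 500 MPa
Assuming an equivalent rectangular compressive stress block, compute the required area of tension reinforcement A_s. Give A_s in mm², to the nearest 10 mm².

With M_n = 0.85 f'_c a b (d − a/2), solve the quadratic for a:
a = d − √(d² − 2M_n/(0.85 f'_c b)) = 375 − √(375² − 2 × 273×10⁶/(0.85 × 34.3 × 550)) = 48.54 mm.
A_s = 0.85 f'_c a b / f_y = 0.85 × 34.3 × 48.54 × 550 / 500 = 1556.7 mm².

A_s ≈ 1560 mm²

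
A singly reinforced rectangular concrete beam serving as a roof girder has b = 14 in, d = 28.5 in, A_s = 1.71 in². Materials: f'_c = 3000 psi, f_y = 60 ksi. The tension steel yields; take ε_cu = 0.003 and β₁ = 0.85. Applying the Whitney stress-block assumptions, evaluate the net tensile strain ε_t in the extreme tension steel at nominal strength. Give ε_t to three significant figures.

ε_t ≈ 0.0223

a = A_s f_y/(0.85 f'_c b) = 2.874 in.
β₁ = 0.85, so c = a/β₁ = 2.874/0.85 = 3.381 in.
From the linear strain diagram with ε_cu = 0.003: ε_t = 0.003 (d − c)/c = 0.003 × (28.5 − 3.381)/3.381 = 0.0223.
Since ε_t ≥ 0.005, the section is tension-controlled.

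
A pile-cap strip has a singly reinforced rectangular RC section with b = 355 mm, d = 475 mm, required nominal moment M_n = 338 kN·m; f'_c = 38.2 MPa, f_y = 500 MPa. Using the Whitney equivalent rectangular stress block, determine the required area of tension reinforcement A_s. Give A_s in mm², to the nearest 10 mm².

A_s ≈ 1530 mm²

With M_n = 0.85 f'_c a b (d − a/2), solve the quadratic for a:
a = d − √(d² − 2M_n/(0.85 f'_c b)) = 475 − √(475² − 2 × 338×10⁶/(0.85 × 38.2 × 355)) = 66.37 mm.
A_s = 0.85 f'_c a b / f_y = 0.85 × 38.2 × 66.37 × 355 / 500 = 1530.1 mm².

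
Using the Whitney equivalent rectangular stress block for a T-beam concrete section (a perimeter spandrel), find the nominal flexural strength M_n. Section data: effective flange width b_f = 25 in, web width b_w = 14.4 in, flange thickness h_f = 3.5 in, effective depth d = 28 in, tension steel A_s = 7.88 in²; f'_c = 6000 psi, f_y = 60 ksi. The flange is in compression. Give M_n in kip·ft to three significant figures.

Tension: T = A_s f_y = 7.88 × 60 = 472.8 kips.
Try a within the flange: a = T/(0.85 f'_c b_f) = 472.8/(0.85 × 6 × 25) = 3.708 in.
a = 3.708 > h_f = 3.5 in: the block extends into the web. Split into flange-overhang and web parts.
C_f = 0.85 f'_c (b_f − b_w) h_f = 0.85 × 6 × (25 − 14.4) × 3.5 = 189.2 kips.
Remaining web compression depth: a_w = (T − C_f)/(0.85 f'_c b_w) = (472.8 − 189.2)/(0.85 × 6 × 14.4) = 3.862 in.
M_n = C_f(d − h_f/2) + (T − C_f)(d − a_w/2) = 189.2 × (28 − 1.75) + 283.6 × (28 − 1.931) = 4966.5 + 7393.2 = 12359.7 kip·in.
M_n = 12359.7/12 = 1029.98 kip·ft.

M_n ≈ 1030 kip·ft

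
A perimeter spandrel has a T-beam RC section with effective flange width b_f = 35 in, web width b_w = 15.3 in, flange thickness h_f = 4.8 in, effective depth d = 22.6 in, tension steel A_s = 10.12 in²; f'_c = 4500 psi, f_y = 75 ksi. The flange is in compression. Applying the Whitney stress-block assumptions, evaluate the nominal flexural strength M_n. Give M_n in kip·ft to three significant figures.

Tension: T = A_s f_y = 10.12 × 75 = 759 kips.
Try a within the flange: a = T/(0.85 f'_c b_f) = 759/(0.85 × 4.5 × 35) = 5.669 in.
a = 5.669 > h_f = 4.8 in: the block extends into the web. Split into flange-overhang and web parts.
C_f = 0.85 f'_c (b_f − b_w) h_f = 0.85 × 4.5 × (35 − 15.3) × 4.8 = 361.7 kips.
Remaining web compression depth: a_w = (T − C_f)/(0.85 f'_c b_w) = (759 − 361.7)/(0.85 × 4.5 × 15.3) = 6.789 in.
M_n = C_f(d − h_f/2) + (T − C_f)(d − a_w/2) = 361.7 × (22.6 − 2.4) + 397.3 × (22.6 − 3.3945) = 7306.3 + 7630.3 = 14936.6 kip·in.
M_n = 14936.6/12 = 1244.72 kip·ft.

M_n ≈ 1240 kip·ft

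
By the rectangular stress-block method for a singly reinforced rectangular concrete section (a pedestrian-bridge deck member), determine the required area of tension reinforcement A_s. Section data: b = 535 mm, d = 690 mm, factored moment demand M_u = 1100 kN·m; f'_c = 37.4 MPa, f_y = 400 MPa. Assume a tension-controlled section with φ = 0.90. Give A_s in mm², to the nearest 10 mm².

M_n = M_u/φ = 1100/0.90 = 1222.22 kN·m.
With M_n = 0.85 f'_c a b (d − a/2), solve the quadratic for a:
a = d − √(d² − 2M_n/(0.85 f'_c b)) = 690 − √(690² − 2 × 1222.22×10⁶/(0.85 × 37.4 × 535)) = 113.48 mm.
A_s = 0.85 f'_c a b / f_y = 0.85 × 37.4 × 113.48 × 535 / 400 = 4825.1 mm².

A_s ≈ 4830 mm²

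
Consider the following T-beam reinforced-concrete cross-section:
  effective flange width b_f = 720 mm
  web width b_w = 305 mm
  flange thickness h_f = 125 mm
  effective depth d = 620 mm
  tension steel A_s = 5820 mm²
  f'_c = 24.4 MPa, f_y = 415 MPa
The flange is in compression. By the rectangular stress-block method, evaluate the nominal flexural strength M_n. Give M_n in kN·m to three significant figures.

M_n ≈ 1290 kN·m

Tension: T = A_s f_y = 5820 × 415 = 2415300 N.
Try a within the flange: a = T/(0.85 f'_c b_f) = 2415300/(0.85 × 24.4 × 720) = 161.74 mm.
a = 161.74 > h_f = 125 mm: the block extends into the web. Split into flange-overhang and web parts.
C_f = 0.85 f'_c (b_f − b_w) h_f = 0.85 × 24.4 × (720 − 305) × 125 = 1075888 N.
Remaining web compression depth: a_w = (T − C_f)/(0.85 f'_c b_w) = (2415300 − 1075888)/(0.85 × 24.4 × 305) = 211.74 mm.
M_n = C_f(d − h_f/2) + (T − C_f)(d − a_w/2) = 1075888 × (620 − 62.5) + 1339412 × (620 − 105.87) = 599.81 + 688.63 = 1288.44 × 10⁶ N·mm.
M_n = 1288.44 kN·m.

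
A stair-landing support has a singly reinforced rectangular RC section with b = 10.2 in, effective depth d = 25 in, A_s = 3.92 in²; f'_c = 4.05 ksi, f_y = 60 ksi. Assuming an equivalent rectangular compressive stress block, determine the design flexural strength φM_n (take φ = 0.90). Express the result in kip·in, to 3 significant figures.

T = A_s f_y = 3.92 × 60 = 235.2 kips.
a = T/(0.85 f'_c b) = 235.2/(0.85 × 4.05 × 10.2) = 6.698 in.
M_n = T(d − a/2) = 235.2 × (25 − 3.349) = 5092.3 kip·in.
φM_n = 0.90 × 5092.3 = 4583.1 kip·in.

φM_n ≈ 4580 kip·in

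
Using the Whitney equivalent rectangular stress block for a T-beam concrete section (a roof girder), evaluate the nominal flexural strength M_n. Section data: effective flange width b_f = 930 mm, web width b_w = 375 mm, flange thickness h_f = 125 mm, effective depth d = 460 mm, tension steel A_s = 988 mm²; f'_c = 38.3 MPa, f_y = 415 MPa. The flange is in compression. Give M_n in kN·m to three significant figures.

Tension: T = A_s f_y = 988 × 415 = 410020 N.
Try a within the flange: a = T/(0.85 f'_c b_f) = 410020/(0.85 × 38.3 × 930) = 13.54 mm.
Since a = 13.54 ≤ h_f = 125 mm, the stress block lies entirely in the flange; analyse as a rectangular beam of width b_f.
M_n = T(d − a/2) = 410020 × (460 − 6.77) = 185.83 × 10⁶ N·mm.
M_n = 185.83 kN·m.

M_n ≈ 186 kN·m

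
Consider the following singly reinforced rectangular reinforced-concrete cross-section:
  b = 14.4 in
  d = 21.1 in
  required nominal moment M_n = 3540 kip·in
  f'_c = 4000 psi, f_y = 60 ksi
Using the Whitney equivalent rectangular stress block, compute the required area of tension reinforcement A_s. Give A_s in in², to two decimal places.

From M_n = 0.85 f'_c a b (d − a/2):
a = d − √(d² − 2M_n/(0.85 f'_c b)) = 21.1 − √(21.1² − 2 × 3540/(0.85 × 4 × 14.4)) = 3.762 in.
A_s = 0.85 f'_c a b / f_y = 0.85 × 4 × 3.762 × 14.4 / 60 = 3.070 in².

A_s ≈ 3.07 in²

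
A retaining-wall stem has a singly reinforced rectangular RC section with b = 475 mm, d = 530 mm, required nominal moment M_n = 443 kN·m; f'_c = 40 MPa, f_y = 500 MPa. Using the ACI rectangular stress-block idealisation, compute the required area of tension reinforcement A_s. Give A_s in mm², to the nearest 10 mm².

With M_n = 0.85 f'_c a b (d − a/2), solve the quadratic for a:
a = d − √(d² − 2M_n/(0.85 f'_c b)) = 530 − √(530² − 2 × 443×10⁶/(0.85 × 40 × 475)) = 54.56 mm.
A_s = 0.85 f'_c a b / f_y = 0.85 × 40 × 54.56 × 475 / 500 = 1762.3 mm².

A_s ≈ 1760 mm²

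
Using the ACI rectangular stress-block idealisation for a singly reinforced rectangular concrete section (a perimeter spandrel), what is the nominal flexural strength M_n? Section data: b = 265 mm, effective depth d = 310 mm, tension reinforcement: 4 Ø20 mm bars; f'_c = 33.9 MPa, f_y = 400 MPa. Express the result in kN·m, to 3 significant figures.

M_n ≈ 139 kN·m

A_s = 4 × 314 = 1256 mm².
T = A_s f_y = 1256 × 400 = 502400 N = 502.4 kN.
From C = T: a = T/(0.85 f'_c b) = 502400/(0.85 × 33.9 × 265) = 65.79 mm.
M_n = T(d − a/2) = 502.4 kN × (310 − 32.895) mm = 139.22 kN·m.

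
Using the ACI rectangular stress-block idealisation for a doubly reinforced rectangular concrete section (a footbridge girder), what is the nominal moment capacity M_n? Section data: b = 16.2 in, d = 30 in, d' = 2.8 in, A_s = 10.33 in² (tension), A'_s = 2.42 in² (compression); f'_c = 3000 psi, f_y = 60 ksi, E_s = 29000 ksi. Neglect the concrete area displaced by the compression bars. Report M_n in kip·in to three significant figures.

Assume both steels yield.
a = (A_s − A'_s) f_y/(0.85 f'_c b) = (10.33 − 2.42) × 60/(0.85 × 3 × 16.2) = 11.489 in.
c = a/β₁ = 11.489/0.85 = 13.516 in; ε'_s = 0.003(c − d')/c = 0.0024 ≥ ε_y = 0.0021, so the compression steel yields.
M_n = (A_s − A'_s) f_y (d − a/2) + A'_s f_y (d − d') = 474.6 × (30 − 5.7445) + 145.2 × (30 − 2.8) = 11511.7 + 3949.4 = 15461.1 kip·in.

M_n ≈ 15500 kip·in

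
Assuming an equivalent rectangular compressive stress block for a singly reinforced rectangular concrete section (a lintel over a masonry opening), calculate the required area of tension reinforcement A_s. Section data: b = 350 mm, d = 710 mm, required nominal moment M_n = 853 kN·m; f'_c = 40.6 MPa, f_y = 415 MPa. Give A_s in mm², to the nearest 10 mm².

With M_n = 0.85 f'_c a b (d − a/2), solve the quadratic for a:
a = d − √(d² − 2M_n/(0.85 f'_c b)) = 710 − √(710² − 2 × 853×10⁶/(0.85 × 40.6 × 350)) = 107.62 mm.
A_s = 0.85 f'_c a b / f_y = 0.85 × 40.6 × 107.62 × 350 / 415 = 3132.3 mm².

A_s ≈ 3130 mm²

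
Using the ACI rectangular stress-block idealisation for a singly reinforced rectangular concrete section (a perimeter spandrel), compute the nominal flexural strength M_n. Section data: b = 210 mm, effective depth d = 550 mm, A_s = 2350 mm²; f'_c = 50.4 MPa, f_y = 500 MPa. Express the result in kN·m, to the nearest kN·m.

T = A_s f_y = 2350 × 500 = 1175000 N = 1175 kN.
From C = T: a = T/(0.85 f'_c b) = 1175000/(0.85 × 50.4 × 210) = 130.61 mm.
M_n = T(d − a/2) = 1175 kN × (550 − 65.305) mm = 569.52 kN·m.

M_n ≈ 570 kN·m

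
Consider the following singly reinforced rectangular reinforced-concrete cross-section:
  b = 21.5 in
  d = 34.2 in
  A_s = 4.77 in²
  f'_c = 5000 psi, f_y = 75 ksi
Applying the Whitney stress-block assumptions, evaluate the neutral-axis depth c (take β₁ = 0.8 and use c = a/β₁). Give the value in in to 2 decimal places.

T = A_s f_y = 4.77 × 75 = 357.75 kips.
a = T/(0.85 f'_c b) = 357.75/(0.85 × 5 × 21.5) = 3.9152 in.
With β₁ = 0.8, c = a/β₁ = 3.9152/0.8 = 4.89 in.

c ≈ 4.89 in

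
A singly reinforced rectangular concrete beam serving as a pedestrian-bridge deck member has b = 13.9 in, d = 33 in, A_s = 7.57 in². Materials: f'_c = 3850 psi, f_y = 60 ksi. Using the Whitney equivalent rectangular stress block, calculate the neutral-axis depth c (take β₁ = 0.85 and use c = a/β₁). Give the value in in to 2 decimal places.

c ≈ 11.75 in

T = A_s f_y = 7.57 × 60 = 454.2 kips.
a = T/(0.85 f'_c b) = 454.2/(0.85 × 3.85 × 13.9) = 9.9851 in.
With β₁ = 0.85, c = a/β₁ = 9.9851/0.85 = 11.75 in.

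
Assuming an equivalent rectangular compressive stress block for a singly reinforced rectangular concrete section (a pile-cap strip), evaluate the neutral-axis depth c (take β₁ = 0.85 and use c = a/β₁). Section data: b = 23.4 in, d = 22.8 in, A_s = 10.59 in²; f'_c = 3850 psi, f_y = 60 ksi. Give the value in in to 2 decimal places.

T = A_s f_y = 10.59 × 60 = 635.4 kips.
a = T/(0.85 f'_c b) = 635.4/(0.85 × 3.85 × 23.4) = 8.2976 in.
With β₁ = 0.85, c = a/β₁ = 8.2976/0.85 = 9.76 in.

c ≈ 9.76 in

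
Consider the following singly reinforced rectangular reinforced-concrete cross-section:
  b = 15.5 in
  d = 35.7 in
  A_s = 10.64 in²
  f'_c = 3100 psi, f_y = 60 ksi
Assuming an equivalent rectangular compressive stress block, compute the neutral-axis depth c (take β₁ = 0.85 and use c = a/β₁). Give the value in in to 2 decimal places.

T = A_s f_y = 10.64 × 60 = 638.4 kips.
a = T/(0.85 f'_c b) = 638.4/(0.85 × 3.1 × 15.5) = 15.6308 in.
With β₁ = 0.85, c = a/β₁ = 15.6308/0.85 = 18.39 in.

c ≈ 18.39 in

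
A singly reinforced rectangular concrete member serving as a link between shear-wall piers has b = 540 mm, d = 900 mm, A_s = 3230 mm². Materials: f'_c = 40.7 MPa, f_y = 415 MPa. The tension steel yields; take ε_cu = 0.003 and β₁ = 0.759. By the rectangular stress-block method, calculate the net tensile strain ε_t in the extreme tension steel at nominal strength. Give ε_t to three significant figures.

ε_t ≈ 0.0256

a = A_s f_y/(0.85 f'_c b) = 71.75 mm.
β₁ = 0.759, so c = a/β₁ = 71.75/0.759 = 94.53 mm.
From the linear strain diagram with ε_cu = 0.003: ε_t = 0.003 (d − c)/c = 0.003 × (900 − 94.53)/94.53 = 0.0256.
Since ε_t ≥ 0.005, the section is tension-controlled.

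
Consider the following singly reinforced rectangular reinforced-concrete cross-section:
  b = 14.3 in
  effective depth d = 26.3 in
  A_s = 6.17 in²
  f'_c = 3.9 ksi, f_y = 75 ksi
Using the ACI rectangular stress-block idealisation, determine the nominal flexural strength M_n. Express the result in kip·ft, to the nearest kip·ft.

M_n ≈ 826 kip·ft

T = A_s f_y = 6.17 × 75 = 462.75 kips.
a = T/(0.85 f'_c b) = 462.75/(0.85 × 3.9 × 14.3) = 9.762 in.
M_n = T(d − a/2) = 462.75 × (26.3 − 4.881) = 9911.6 kip·in = 9911.6/12 = 825.97 kip·ft.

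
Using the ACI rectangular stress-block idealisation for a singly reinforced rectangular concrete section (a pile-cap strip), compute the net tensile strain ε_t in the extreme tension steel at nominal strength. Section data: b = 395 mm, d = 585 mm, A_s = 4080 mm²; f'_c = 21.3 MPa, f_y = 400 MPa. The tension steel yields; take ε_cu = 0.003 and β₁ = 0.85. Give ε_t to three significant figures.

a = A_s f_y/(0.85 f'_c b) = 228.20 mm.
β₁ = 0.85, so c = a/β₁ = 228.20/0.85 = 268.47 mm.
From the linear strain diagram with ε_cu = 0.003: ε_t = 0.003 (d − c)/c = 0.003 × (585 − 268.47)/268.47 = 0.00354.
ε_t < 0.004 — the section is over-reinforced for flexure under ACI limits.

ε_t ≈ 0.00354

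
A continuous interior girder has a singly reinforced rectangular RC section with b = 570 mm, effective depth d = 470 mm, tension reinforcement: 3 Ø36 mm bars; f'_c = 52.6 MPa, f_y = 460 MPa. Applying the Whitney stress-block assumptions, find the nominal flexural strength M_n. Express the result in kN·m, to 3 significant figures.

A_s = 3 × 1018 = 3054 mm².
T = A_s f_y = 3054 × 460 = 1404840 N = 1404.84 kN.
From C = T: a = T/(0.85 f'_c b) = 1404840/(0.85 × 52.6 × 570) = 55.12 mm.
M_n = T(d − a/2) = 1404.84 kN × (470 − 27.56) mm = 621.56 kN·m.

M_n ≈ 622 kN·m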